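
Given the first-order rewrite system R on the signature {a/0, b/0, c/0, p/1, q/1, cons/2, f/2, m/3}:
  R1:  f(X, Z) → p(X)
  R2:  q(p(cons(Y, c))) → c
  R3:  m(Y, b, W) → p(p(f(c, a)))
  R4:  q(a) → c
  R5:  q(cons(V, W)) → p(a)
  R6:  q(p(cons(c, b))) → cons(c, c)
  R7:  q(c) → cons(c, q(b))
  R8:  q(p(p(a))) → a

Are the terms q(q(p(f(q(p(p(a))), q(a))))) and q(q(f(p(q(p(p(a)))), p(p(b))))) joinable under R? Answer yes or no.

Reduce t₁ = q(q(p(f(q(p(p(a))), q(a))))):
1. q(q(p(f(q(p(p(a))), q(a)))))  →  q(q(p(p(q(p(p(a)))))))   [R1 at 1.1.1]
2. q(q(p(p(q(p(p(a)))))))  →  q(q(p(p(a))))   [R8 at 1.1.1.1]
3. q(q(p(p(a))))  →  q(a)   [R8 at 1]
4. q(a)  →  c   [R4 at ε]

Reduce t₂ = q(q(f(p(q(p(p(a)))), p(p(b))))):
1. q(q(f(p(q(p(p(a)))), p(p(b)))))  →  q(q(p(p(q(p(p(a)))))))   [R1 at 1.1]
2. q(q(p(p(q(p(p(a)))))))  →  q(q(p(p(a))))   [R8 at 1.1.1.1]
3. q(q(p(p(a))))  →  q(a)   [R8 at 1]
4. q(a)  →  c   [R4 at ε]

yes — NF(t₁) = c, NF(t₂) = c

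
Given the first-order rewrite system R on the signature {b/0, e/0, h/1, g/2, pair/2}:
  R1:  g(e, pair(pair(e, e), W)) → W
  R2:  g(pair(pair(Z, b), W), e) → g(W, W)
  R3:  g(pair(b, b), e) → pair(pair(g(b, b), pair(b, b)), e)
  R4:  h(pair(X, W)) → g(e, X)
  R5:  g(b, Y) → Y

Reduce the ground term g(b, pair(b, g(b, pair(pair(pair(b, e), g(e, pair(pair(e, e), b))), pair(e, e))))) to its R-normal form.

1. g(b, pair(b, g(b, pair(pair(pair(b, e), g(e, pair(pair(e, e), b))), pair(e, e)))))  →  pair(b, g(b, pair(pair(pair(b, e), g(e, pair(pair(e, e), b))), pair(e, e))))   [R5 at ε]
2. pair(b, g(b, pair(pair(pair(b, e), g(e, pair(pair(e, e), b))), pair(e, e))))  →  pair(b, pair(pair(pair(b, e), g(e, pair(pair(e, e), b))), pair(e, e)))   [R5 at 2]
3. pair(b, pair(pair(pair(b, e), g(e, pair(pair(e, e), b))), pair(e, e)))  →  pair(b, pair(pair(pair(b, e), b), pair(e, e)))   [R1 at 2.1.2]

pair(b, pair(pair(pair(b, e), b), pair(e, e)))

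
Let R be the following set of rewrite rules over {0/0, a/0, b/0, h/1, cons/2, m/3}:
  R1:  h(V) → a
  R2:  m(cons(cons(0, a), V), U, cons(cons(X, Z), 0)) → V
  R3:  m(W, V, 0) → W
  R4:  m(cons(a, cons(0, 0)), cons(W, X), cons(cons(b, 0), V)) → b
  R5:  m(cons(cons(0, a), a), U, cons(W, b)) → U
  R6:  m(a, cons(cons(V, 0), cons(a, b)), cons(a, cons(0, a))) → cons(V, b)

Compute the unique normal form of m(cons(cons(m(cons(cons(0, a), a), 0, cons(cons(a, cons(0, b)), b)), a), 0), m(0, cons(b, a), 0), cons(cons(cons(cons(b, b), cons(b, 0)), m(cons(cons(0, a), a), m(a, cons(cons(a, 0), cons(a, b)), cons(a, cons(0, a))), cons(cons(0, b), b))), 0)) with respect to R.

0

1. m(cons(cons(m(cons(cons(0, a), a), 0, cons(cons(a, cons(0, b)), b)), a), 0), m(0, cons(b, a), 0), cons(cons(cons(cons(b, b), cons(b, 0)), m(cons(cons(0, a), a), m(a, cons(cons(a, 0), cons(a, b)), cons(a, cons(0, a))), cons(cons(0, b), b))), 0))  →  m(cons(cons(0, a), 0), m(0, cons(b, a), 0), cons(cons(cons(cons(b, b), cons(b, 0)), m(cons(cons(0, a), a), m(a, cons(cons(a, 0), cons(a, b)), cons(a, cons(0, a))), cons(cons(0, b), b))), 0))   [R5 at 1.1.1]
2. m(cons(cons(0, a), 0), m(0, cons(b, a), 0), cons(cons(cons(cons(b, b), cons(b, 0)), m(cons(cons(0, a), a), m(a, cons(cons(a, 0), cons(a, b)), cons(a, cons(0, a))), cons(cons(0, b), b))), 0))  →  0   [R2 at ε]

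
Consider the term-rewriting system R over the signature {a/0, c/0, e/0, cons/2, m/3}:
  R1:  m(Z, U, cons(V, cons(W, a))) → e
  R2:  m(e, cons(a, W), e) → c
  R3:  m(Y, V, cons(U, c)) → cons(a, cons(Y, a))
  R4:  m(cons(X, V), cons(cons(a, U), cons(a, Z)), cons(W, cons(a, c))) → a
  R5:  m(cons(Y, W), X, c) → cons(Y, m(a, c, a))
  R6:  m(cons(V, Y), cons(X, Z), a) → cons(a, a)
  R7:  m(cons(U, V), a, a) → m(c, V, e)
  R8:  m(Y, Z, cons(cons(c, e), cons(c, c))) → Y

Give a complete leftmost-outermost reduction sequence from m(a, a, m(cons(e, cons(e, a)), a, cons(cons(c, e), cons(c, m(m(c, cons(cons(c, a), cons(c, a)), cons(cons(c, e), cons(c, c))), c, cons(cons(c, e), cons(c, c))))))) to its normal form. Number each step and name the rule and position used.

1. m(a, a, m(cons(e, cons(e, a)), a, cons(cons(c, e), cons(c, m(m(c, cons(cons(c, a), cons(c, a)), cons(cons(c, e), cons(c, c))), c, cons(cons(c, e), cons(c, c)))))))  →  m(a, a, m(cons(e, cons(e, a)), a, cons(cons(c, e), cons(c, m(c, cons(cons(c, a), cons(c, a)), cons(cons(c, e), cons(c, c)))))))   [R8 at 3.3.2.2]
2. m(a, a, m(cons(e, cons(e, a)), a, cons(cons(c, e), cons(c, m(c, cons(cons(c, a), cons(c, a)), cons(cons(c, e), cons(c, c)))))))  →  m(a, a, m(cons(e, cons(e, a)), a, cons(cons(c, e), cons(c, c))))   [R8 at 3.3.2.2]
3. m(a, a, m(cons(e, cons(e, a)), a, cons(cons(c, e), cons(c, c))))  →  m(a, a, cons(e, cons(e, a)))   [R8 at 3]
4. m(a, a, cons(e, cons(e, a)))  →  e   [R1 at ε]

e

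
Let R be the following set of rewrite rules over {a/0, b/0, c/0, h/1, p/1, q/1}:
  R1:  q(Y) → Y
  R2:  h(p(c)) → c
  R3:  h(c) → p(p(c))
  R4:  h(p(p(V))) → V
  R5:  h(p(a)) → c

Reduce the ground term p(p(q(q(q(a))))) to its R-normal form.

1. p(p(q(q(q(a)))))  →  p(p(q(q(a))))   [R1 at 1.1]
2. p(p(q(q(a))))  →  p(p(q(a)))   [R1 at 1.1]
3. p(p(q(a)))  →  p(p(a))   [R1 at 1.1]

p(p(a))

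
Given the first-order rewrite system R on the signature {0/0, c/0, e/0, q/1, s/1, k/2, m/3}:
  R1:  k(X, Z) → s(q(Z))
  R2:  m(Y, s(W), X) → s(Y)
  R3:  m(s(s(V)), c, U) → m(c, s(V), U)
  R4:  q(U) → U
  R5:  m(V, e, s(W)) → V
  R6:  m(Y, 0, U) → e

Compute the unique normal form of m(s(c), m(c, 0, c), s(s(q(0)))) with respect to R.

s(c)

1. m(s(c), m(c, 0, c), s(s(q(0))))  →  m(s(c), e, s(s(q(0))))   [R6 at 2]
2. m(s(c), e, s(s(q(0))))  →  s(c)   [R5 at ε]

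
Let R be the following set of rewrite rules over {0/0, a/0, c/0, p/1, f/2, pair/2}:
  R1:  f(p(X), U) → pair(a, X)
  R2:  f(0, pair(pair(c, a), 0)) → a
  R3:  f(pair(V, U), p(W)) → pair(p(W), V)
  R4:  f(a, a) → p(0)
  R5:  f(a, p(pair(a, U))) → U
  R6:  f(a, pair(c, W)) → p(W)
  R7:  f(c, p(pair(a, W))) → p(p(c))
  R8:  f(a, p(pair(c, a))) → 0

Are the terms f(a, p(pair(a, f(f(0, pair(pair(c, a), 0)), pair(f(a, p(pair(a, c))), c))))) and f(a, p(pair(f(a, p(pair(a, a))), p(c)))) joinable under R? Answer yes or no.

Reduce t₁ = f(a, p(pair(a, f(f(0, pair(pair(c, a), 0)), pair(f(a, p(pair(a, c))), c))))):
1. f(a, p(pair(a, f(f(0, pair(pair(c, a), 0)), pair(f(a, p(pair(a, c))), c)))))  →  f(f(0, pair(pair(c, a), 0)), pair(f(a, p(pair(a, c))), c))   [R5 at ε]
2. f(f(0, pair(pair(c, a), 0)), pair(f(a, p(pair(a, c))), c))  →  f(a, pair(f(a, p(pair(a, c))), c))   [R2 at 1]
3. f(a, pair(f(a, p(pair(a, c))), c))  →  f(a, pair(c, c))   [R5 at 2.1]
4. f(a, pair(c, c))  →  p(c)   [R6 at ε]

Reduce t₂ = f(a, p(pair(f(a, p(pair(a, a))), p(c)))):
1. f(a, p(pair(f(a, p(pair(a, a))), p(c))))  →  f(a, p(pair(a, p(c))))   [R5 at 2.1.1]
2. f(a, p(pair(a, p(c))))  →  p(c)   [R5 at ε]

yes — NF(t₁) = p(c), NF(t₂) = p(c)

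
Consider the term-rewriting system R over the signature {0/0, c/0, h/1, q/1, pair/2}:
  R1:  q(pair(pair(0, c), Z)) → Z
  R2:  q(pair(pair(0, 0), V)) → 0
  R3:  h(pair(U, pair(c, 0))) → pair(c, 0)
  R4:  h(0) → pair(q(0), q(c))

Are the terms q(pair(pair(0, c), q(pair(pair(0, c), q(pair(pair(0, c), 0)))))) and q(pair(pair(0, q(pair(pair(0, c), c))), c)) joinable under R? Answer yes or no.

no — NF(t₁) = 0, NF(t₂) = c

Reduce t₁ = q(pair(pair(0, c), q(pair(pair(0, c), q(pair(pair(0, c), 0)))))):
1. q(pair(pair(0, c), q(pair(pair(0, c), q(pair(pair(0, c), 0))))))  →  q(pair(pair(0, c), q(pair(pair(0, c), 0))))   [R1 at ε]
2. q(pair(pair(0, c), q(pair(pair(0, c), 0))))  →  q(pair(pair(0, c), 0))   [R1 at ε]
3. q(pair(pair(0, c), 0))  →  0   [R1 at ε]

Reduce t₂ = q(pair(pair(0, q(pair(pair(0, c), c))), c)):
1. q(pair(pair(0, q(pair(pair(0, c), c))), c))  →  q(pair(pair(0, c), c))   [R1 at 1.1.2]
2. q(pair(pair(0, c), c))  →  c   [R1 at ε]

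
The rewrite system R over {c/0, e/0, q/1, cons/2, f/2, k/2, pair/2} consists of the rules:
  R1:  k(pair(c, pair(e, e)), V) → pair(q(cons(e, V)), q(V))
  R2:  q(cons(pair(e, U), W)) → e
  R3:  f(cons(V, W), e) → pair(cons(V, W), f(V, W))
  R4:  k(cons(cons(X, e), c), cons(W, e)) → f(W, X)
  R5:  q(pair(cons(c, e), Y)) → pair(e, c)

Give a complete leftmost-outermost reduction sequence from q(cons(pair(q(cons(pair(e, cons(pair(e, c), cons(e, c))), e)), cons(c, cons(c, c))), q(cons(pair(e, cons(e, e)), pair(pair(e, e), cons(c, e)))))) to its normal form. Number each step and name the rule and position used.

e

1. q(cons(pair(q(cons(pair(e, cons(pair(e, c), cons(e, c))), e)), cons(c, cons(c, c))), q(cons(pair(e, cons(e, e)), pair(pair(e, e), cons(c, e))))))  →  q(cons(pair(e, cons(c, cons(c, c))), q(cons(pair(e, cons(e, e)), pair(pair(e, e), cons(c, e))))))   [R2 at 1.1.1]
2. q(cons(pair(e, cons(c, cons(c, c))), q(cons(pair(e, cons(e, e)), pair(pair(e, e), cons(c, e))))))  →  e   [R2 at ε]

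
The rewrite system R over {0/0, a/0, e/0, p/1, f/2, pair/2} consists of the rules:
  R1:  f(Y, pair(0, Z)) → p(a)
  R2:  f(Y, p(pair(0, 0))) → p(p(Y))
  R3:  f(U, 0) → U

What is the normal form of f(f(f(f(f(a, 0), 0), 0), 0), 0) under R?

a

1. f(f(f(f(f(a, 0), 0), 0), 0), 0)  →  f(f(f(f(a, 0), 0), 0), 0)   [R3 at ε]
2. f(f(f(f(a, 0), 0), 0), 0)  →  f(f(f(a, 0), 0), 0)   [R3 at ε]
3. f(f(f(a, 0), 0), 0)  →  f(f(a, 0), 0)   [R3 at ε]
4. f(f(a, 0), 0)  →  f(a, 0)   [R3 at ε]
5. f(a, 0)  →  a   [R3 at ε]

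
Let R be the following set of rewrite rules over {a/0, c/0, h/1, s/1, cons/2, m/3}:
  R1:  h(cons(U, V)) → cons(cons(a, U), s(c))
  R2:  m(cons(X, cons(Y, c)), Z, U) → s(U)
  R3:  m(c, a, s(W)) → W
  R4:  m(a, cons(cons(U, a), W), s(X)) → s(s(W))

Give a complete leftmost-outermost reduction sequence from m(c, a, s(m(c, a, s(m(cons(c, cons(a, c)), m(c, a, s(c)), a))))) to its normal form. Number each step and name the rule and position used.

s(a)

1. m(c, a, s(m(c, a, s(m(cons(c, cons(a, c)), m(c, a, s(c)), a)))))  →  m(c, a, s(m(cons(c, cons(a, c)), m(c, a, s(c)), a)))   [R3 at ε]
2. m(c, a, s(m(cons(c, cons(a, c)), m(c, a, s(c)), a)))  →  m(cons(c, cons(a, c)), m(c, a, s(c)), a)   [R3 at ε]
3. m(cons(c, cons(a, c)), m(c, a, s(c)), a)  →  s(a)   [R2 at ε]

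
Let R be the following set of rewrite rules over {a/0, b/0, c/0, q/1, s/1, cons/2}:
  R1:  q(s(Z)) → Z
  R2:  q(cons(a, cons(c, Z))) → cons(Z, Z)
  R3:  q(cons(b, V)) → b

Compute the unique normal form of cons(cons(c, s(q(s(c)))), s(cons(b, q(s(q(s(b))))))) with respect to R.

cons(cons(c, s(c)), s(cons(b, b)))

1. cons(cons(c, s(q(s(c)))), s(cons(b, q(s(q(s(b)))))))  →  cons(cons(c, s(c)), s(cons(b, q(s(q(s(b)))))))   [R1 at 1.2.1]
2. cons(cons(c, s(c)), s(cons(b, q(s(q(s(b)))))))  →  cons(cons(c, s(c)), s(cons(b, q(s(b)))))   [R1 at 2.1.2]
3. cons(cons(c, s(c)), s(cons(b, q(s(b)))))  →  cons(cons(c, s(c)), s(cons(b, b)))   [R1 at 2.1.2]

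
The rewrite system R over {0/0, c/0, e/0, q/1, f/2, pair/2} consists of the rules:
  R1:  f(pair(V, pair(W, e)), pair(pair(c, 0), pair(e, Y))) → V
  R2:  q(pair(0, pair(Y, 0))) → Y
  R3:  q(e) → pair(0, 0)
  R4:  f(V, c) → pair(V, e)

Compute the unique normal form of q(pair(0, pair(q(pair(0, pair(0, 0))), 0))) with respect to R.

0

1. q(pair(0, pair(q(pair(0, pair(0, 0))), 0)))  →  q(pair(0, pair(0, 0)))   [R2 at ε]
2. q(pair(0, pair(0, 0)))  →  0   [R2 at ε]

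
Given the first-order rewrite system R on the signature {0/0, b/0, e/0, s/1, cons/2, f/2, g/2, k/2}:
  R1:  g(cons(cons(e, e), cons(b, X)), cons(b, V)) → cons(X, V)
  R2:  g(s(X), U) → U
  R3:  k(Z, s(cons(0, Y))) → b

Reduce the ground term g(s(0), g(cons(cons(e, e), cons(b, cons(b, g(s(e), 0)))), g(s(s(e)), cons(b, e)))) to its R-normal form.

1. g(s(0), g(cons(cons(e, e), cons(b, cons(b, g(s(e), 0)))), g(s(s(e)), cons(b, e))))  →  g(cons(cons(e, e), cons(b, cons(b, g(s(e), 0)))), g(s(s(e)), cons(b, e)))   [R2 at ε]
2. g(cons(cons(e, e), cons(b, cons(b, g(s(e), 0)))), g(s(s(e)), cons(b, e)))  →  g(cons(cons(e, e), cons(b, cons(b, 0))), g(s(s(e)), cons(b, e)))   [R2 at 1.2.2.2]
3. g(cons(cons(e, e), cons(b, cons(b, 0))), g(s(s(e)), cons(b, e)))  →  g(cons(cons(e, e), cons(b, cons(b, 0))), cons(b, e))   [R2 at 2]
4. g(cons(cons(e, e), cons(b, cons(b, 0))), cons(b, e))  →  cons(cons(b, 0), e)   [R1 at ε]

cons(cons(b, 0), e)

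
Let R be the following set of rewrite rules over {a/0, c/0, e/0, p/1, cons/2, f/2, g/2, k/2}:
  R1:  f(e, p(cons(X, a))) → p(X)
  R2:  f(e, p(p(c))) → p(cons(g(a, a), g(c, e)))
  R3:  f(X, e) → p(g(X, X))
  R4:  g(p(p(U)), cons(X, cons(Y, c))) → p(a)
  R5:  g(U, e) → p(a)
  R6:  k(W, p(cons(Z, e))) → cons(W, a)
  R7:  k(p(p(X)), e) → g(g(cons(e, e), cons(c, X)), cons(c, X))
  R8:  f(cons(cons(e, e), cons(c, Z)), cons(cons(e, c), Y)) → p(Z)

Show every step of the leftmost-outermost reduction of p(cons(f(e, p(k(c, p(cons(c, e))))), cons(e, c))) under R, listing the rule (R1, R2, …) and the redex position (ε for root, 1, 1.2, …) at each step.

1. p(cons(f(e, p(k(c, p(cons(c, e))))), cons(e, c)))  →  p(cons(f(e, p(cons(c, a))), cons(e, c)))   [R6 at 1.1.2.1]
2. p(cons(f(e, p(cons(c, a))), cons(e, c)))  →  p(cons(p(c), cons(e, c)))   [R1 at 1.1]

p(cons(p(c), cons(e, c)))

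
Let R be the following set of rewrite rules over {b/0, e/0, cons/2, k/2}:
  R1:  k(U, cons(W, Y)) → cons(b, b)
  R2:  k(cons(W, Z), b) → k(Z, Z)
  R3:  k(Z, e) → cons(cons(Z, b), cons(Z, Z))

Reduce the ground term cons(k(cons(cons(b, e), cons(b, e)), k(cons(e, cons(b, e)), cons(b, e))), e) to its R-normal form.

1. cons(k(cons(cons(b, e), cons(b, e)), k(cons(e, cons(b, e)), cons(b, e))), e)  →  cons(k(cons(cons(b, e), cons(b, e)), cons(b, b)), e)   [R1 at 1.2]
2. cons(k(cons(cons(b, e), cons(b, e)), cons(b, b)), e)  →  cons(cons(b, b), e)   [R1 at 1]

cons(cons(b, b), e)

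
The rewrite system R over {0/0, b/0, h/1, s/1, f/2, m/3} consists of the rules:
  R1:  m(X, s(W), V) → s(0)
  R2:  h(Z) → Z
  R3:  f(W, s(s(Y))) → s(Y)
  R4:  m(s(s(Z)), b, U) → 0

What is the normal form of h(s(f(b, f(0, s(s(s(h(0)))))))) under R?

1. h(s(f(b, f(0, s(s(s(h(0))))))))  →  s(f(b, f(0, s(s(s(h(0)))))))   [R2 at ε]
2. s(f(b, f(0, s(s(s(h(0)))))))  →  s(f(b, s(s(h(0)))))   [R3 at 1.2]
3. s(f(b, s(s(h(0)))))  →  s(s(h(0)))   [R3 at 1]
4. s(s(h(0)))  →  s(s(0))   [R2 at 1.1]

s(s(0))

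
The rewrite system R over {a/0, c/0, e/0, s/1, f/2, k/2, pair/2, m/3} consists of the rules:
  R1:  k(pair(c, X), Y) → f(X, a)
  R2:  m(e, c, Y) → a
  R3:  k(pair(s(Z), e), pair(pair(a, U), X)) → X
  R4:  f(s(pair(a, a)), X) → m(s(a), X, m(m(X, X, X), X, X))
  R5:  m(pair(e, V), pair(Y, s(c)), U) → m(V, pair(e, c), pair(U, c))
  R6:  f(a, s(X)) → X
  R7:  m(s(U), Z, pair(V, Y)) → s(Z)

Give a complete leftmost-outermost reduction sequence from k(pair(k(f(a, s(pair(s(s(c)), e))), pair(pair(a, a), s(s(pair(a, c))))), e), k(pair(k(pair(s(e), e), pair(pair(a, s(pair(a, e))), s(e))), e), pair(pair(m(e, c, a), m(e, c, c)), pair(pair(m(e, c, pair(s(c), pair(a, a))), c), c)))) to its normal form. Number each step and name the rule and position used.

c

1. k(pair(k(f(a, s(pair(s(s(c)), e))), pair(pair(a, a), s(s(pair(a, c))))), e), k(pair(k(pair(s(e), e), pair(pair(a, s(pair(a, e))), s(e))), e), pair(pair(m(e, c, a), m(e, c, c)), pair(pair(m(e, c, pair(s(c), pair(a, a))), c), c))))  →  k(pair(k(pair(s(s(c)), e), pair(pair(a, a), s(s(pair(a, c))))), e), k(pair(k(pair(s(e), e), pair(pair(a, s(pair(a, e))), s(e))), e), pair(pair(m(e, c, a), m(e, c, c)), pair(pair(m(e, c, pair(s(c), pair(a, a))), c), c))))   [R6 at 1.1.1]
2. k(pair(k(pair(s(s(c)), e), pair(pair(a, a), s(s(pair(a, c))))), e), k(pair(k(pair(s(e), e), pair(pair(a, s(pair(a, e))), s(e))), e), pair(pair(m(e, c, a), m(e, c, c)), pair(pair(m(e, c, pair(s(c), pair(a, a))), c), c))))  →  k(pair(s(s(pair(a, c))), e), k(pair(k(pair(s(e), e), pair(pair(a, s(pair(a, e))), s(e))), e), pair(pair(m(e, c, a), m(e, c, c)), pair(pair(m(e, c, pair(s(c), pair(a, a))), c), c))))   [R3 at 1.1]
3. k(pair(s(s(pair(a, c))), e), k(pair(k(pair(s(e), e), pair(pair(a, s(pair(a, e))), s(e))), e), pair(pair(m(e, c, a), m(e, c, c)), pair(pair(m(e, c, pair(s(c), pair(a, a))), c), c))))  →  k(pair(s(s(pair(a, c))), e), k(pair(s(e), e), pair(pair(m(e, c, a), m(e, c, c)), pair(pair(m(e, c, pair(s(c), pair(a, a))), c), c))))   [R3 at 2.1.1]
4. k(pair(s(s(pair(a, c))), e), k(pair(s(e), e), pair(pair(m(e, c, a), m(e, c, c)), pair(pair(m(e, c, pair(s(c), pair(a, a))), c), c))))  →  k(pair(s(s(pair(a, c))), e), k(pair(s(e), e), pair(pair(a, m(e, c, c)), pair(pair(m(e, c, pair(s(c), pair(a, a))), c), c))))   [R2 at 2.2.1.1]
5. k(pair(s(s(pair(a, c))), e), k(pair(s(e), e), pair(pair(a, m(e, c, c)), pair(pair(m(e, c, pair(s(c), pair(a, a))), c), c))))  →  k(pair(s(s(pair(a, c))), e), pair(pair(m(e, c, pair(s(c), pair(a, a))), c), c))   [R3 at 2]
6. k(pair(s(s(pair(a, c))), e), pair(pair(m(e, c, pair(s(c), pair(a, a))), c), c))  →  k(pair(s(s(pair(a, c))), e), pair(pair(a, c), c))   [R2 at 2.1.1]
7. k(pair(s(s(pair(a, c))), e), pair(pair(a, c), c))  →  c   [R3 at ε]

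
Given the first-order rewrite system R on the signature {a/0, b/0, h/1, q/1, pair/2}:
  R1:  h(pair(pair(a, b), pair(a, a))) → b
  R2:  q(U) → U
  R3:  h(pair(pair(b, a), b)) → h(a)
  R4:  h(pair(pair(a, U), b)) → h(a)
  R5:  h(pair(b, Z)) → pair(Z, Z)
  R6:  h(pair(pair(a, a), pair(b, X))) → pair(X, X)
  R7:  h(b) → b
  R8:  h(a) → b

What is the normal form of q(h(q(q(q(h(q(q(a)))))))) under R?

1. q(h(q(q(q(h(q(q(a))))))))  →  h(q(q(q(h(q(q(a)))))))   [R2 at ε]
2. h(q(q(q(h(q(q(a)))))))  →  h(q(q(h(q(q(a))))))   [R2 at 1]
3. h(q(q(h(q(q(a))))))  →  h(q(h(q(q(a)))))   [R2 at 1]
4. h(q(h(q(q(a)))))  →  h(h(q(q(a))))   [R2 at 1]
5. h(h(q(q(a))))  →  h(h(q(a)))   [R2 at 1.1]
6. h(h(q(a)))  →  h(h(a))   [R2 at 1.1]
7. h(h(a))  →  h(b)   [R8 at 1]
8. h(b)  →  b   [R7 at ε]

b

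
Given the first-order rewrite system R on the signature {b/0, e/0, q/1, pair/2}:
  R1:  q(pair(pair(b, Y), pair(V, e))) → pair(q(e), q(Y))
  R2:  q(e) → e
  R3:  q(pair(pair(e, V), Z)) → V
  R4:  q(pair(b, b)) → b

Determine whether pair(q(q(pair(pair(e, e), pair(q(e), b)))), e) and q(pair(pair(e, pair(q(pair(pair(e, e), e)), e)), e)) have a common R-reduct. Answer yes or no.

yes — NF(t₁) = pair(e, e), NF(t₂) = pair(e, e)

Reduce t₁ = pair(q(q(pair(pair(e, e), pair(q(e), b)))), e):
1. pair(q(q(pair(pair(e, e), pair(q(e), b)))), e)  →  pair(q(e), e)   [R3 at 1.1]
2. pair(q(e), e)  →  pair(e, e)   [R2 at 1]

Reduce t₂ = q(pair(pair(e, pair(q(pair(pair(e, e), e)), e)), e)):
1. q(pair(pair(e, pair(q(pair(pair(e, e), e)), e)), e))  →  pair(q(pair(pair(e, e), e)), e)   [R3 at ε]
2. pair(q(pair(pair(e, e), e)), e)  →  pair(e, e)   [R3 at 1]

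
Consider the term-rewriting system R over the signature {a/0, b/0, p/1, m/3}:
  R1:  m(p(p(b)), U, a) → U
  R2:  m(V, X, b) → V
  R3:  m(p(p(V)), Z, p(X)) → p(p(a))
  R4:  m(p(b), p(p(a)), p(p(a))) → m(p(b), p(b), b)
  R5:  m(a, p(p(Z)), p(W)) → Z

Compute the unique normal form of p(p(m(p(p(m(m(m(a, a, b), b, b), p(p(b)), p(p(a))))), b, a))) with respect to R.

1. p(p(m(p(p(m(m(m(a, a, b), b, b), p(p(b)), p(p(a))))), b, a)))  →  p(p(m(p(p(m(m(a, a, b), p(p(b)), p(p(a))))), b, a)))   [R2 at 1.1.1.1.1.1]
2. p(p(m(p(p(m(m(a, a, b), p(p(b)), p(p(a))))), b, a)))  →  p(p(m(p(p(m(a, p(p(b)), p(p(a))))), b, a)))   [R2 at 1.1.1.1.1.1]
3. p(p(m(p(p(m(a, p(p(b)), p(p(a))))), b, a)))  →  p(p(m(p(p(b)), b, a)))   [R5 at 1.1.1.1.1]
4. p(p(m(p(p(b)), b, a)))  →  p(p(b))   [R1 at 1.1]

p(p(b))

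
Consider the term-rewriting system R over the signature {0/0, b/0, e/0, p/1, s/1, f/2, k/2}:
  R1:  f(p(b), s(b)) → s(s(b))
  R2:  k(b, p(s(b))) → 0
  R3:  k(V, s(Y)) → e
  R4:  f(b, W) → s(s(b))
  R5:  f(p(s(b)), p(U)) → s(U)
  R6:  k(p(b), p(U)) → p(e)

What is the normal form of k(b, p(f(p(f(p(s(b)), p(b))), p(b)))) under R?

0

1. k(b, p(f(p(f(p(s(b)), p(b))), p(b))))  →  k(b, p(f(p(s(b)), p(b))))   [R5 at 2.1.1.1]
2. k(b, p(f(p(s(b)), p(b))))  →  k(b, p(s(b)))   [R5 at 2.1]
3. k(b, p(s(b)))  →  0   [R2 at ε]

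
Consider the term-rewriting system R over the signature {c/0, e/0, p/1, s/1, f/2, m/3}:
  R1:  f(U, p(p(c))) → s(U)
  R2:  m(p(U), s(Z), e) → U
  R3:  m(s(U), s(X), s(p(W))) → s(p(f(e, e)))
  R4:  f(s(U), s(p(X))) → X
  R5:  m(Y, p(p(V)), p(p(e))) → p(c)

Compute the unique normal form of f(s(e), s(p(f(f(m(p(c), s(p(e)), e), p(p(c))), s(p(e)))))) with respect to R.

1. f(s(e), s(p(f(f(m(p(c), s(p(e)), e), p(p(c))), s(p(e))))))  →  f(f(m(p(c), s(p(e)), e), p(p(c))), s(p(e)))   [R4 at ε]
2. f(f(m(p(c), s(p(e)), e), p(p(c))), s(p(e)))  →  f(s(m(p(c), s(p(e)), e)), s(p(e)))   [R1 at 1]
3. f(s(m(p(c), s(p(e)), e)), s(p(e)))  →  e   [R4 at ε]

e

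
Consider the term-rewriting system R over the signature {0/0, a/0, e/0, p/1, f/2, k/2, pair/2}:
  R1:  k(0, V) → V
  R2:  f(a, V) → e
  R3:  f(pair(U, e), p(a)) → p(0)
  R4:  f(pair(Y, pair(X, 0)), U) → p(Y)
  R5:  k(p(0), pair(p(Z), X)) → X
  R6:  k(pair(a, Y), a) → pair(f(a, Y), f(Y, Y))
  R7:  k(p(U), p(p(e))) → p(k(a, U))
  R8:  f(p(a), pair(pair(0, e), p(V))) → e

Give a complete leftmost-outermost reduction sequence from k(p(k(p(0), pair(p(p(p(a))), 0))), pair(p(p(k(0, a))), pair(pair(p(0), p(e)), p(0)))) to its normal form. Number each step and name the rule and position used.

1. k(p(k(p(0), pair(p(p(p(a))), 0))), pair(p(p(k(0, a))), pair(pair(p(0), p(e)), p(0))))  →  k(p(0), pair(p(p(k(0, a))), pair(pair(p(0), p(e)), p(0))))   [R5 at 1.1]
2. k(p(0), pair(p(p(k(0, a))), pair(pair(p(0), p(e)), p(0))))  →  pair(pair(p(0), p(e)), p(0))   [R5 at ε]

pair(pair(p(0), p(e)), p(0))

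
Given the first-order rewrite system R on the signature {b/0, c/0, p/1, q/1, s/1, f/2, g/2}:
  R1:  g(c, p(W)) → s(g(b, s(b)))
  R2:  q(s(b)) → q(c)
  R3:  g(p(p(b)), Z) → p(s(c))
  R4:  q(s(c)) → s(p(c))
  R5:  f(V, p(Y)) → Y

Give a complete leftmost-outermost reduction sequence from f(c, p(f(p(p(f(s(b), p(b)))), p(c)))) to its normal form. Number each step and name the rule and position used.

c

1. f(c, p(f(p(p(f(s(b), p(b)))), p(c))))  →  f(p(p(f(s(b), p(b)))), p(c))   [R5 at ε]
2. f(p(p(f(s(b), p(b)))), p(c))  →  c   [R5 at ε]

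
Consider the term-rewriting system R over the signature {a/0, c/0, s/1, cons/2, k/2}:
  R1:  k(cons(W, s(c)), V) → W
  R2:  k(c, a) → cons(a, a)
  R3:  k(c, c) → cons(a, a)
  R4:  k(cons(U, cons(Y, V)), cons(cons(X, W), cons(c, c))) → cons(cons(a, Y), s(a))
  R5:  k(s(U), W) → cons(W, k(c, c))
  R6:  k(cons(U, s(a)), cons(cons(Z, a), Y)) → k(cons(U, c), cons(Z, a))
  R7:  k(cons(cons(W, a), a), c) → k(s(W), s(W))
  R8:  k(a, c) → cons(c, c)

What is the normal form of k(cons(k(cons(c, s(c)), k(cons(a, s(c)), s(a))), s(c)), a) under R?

c

1. k(cons(k(cons(c, s(c)), k(cons(a, s(c)), s(a))), s(c)), a)  →  k(cons(c, s(c)), k(cons(a, s(c)), s(a)))   [R1 at ε]
2. k(cons(c, s(c)), k(cons(a, s(c)), s(a)))  →  c   [R1 at ε]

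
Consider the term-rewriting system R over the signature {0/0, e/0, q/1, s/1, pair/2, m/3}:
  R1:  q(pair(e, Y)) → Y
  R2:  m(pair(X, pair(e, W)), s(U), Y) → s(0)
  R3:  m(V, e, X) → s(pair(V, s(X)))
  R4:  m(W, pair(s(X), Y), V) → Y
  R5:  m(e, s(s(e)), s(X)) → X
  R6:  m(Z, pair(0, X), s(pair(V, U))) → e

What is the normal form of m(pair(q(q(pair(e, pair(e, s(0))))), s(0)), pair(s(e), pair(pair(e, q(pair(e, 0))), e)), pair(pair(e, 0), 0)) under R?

1. m(pair(q(q(pair(e, pair(e, s(0))))), s(0)), pair(s(e), pair(pair(e, q(pair(e, 0))), e)), pair(pair(e, 0), 0))  →  pair(pair(e, q(pair(e, 0))), e)   [R4 at ε]
2. pair(pair(e, q(pair(e, 0))), e)  →  pair(pair(e, 0), e)   [R1 at 1.2]

pair(pair(e, 0), e)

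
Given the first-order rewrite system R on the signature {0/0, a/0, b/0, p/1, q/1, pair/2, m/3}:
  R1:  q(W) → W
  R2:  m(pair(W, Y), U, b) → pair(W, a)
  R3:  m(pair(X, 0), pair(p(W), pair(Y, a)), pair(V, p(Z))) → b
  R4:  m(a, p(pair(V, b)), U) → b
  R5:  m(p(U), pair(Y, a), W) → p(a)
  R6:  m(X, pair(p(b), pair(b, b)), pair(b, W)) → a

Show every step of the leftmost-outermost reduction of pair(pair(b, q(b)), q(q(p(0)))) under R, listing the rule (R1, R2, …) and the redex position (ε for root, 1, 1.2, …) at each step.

1. pair(pair(b, q(b)), q(q(p(0))))  →  pair(pair(b, b), q(q(p(0))))   [R1 at 1.2]
2. pair(pair(b, b), q(q(p(0))))  →  pair(pair(b, b), q(p(0)))   [R1 at 2]
3. pair(pair(b, b), q(p(0)))  →  pair(pair(b, b), p(0))   [R1 at 2]

pair(pair(b, b), p(0))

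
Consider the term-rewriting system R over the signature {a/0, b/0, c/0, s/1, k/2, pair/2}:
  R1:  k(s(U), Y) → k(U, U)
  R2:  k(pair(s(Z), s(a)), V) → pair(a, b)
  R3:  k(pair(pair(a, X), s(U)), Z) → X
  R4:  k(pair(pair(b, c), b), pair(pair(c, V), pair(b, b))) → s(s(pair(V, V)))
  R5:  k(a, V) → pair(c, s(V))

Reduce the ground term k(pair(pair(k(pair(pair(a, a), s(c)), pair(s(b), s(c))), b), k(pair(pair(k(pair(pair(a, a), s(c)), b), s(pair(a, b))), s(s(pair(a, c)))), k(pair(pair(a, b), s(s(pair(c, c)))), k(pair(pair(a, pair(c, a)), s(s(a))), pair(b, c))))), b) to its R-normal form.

1. k(pair(pair(k(pair(pair(a, a), s(c)), pair(s(b), s(c))), b), k(pair(pair(k(pair(pair(a, a), s(c)), b), s(pair(a, b))), s(s(pair(a, c)))), k(pair(pair(a, b), s(s(pair(c, c)))), k(pair(pair(a, pair(c, a)), s(s(a))), pair(b, c))))), b)  →  k(pair(pair(a, b), k(pair(pair(k(pair(pair(a, a), s(c)), b), s(pair(a, b))), s(s(pair(a, c)))), k(pair(pair(a, b), s(s(pair(c, c)))), k(pair(pair(a, pair(c, a)), s(s(a))), pair(b, c))))), b)   [R3 at 1.1.1]
2. k(pair(pair(a, b), k(pair(pair(k(pair(pair(a, a), s(c)), b), s(pair(a, b))), s(s(pair(a, c)))), k(pair(pair(a, b), s(s(pair(c, c)))), k(pair(pair(a, pair(c, a)), s(s(a))), pair(b, c))))), b)  →  k(pair(pair(a, b), k(pair(pair(a, s(pair(a, b))), s(s(pair(a, c)))), k(pair(pair(a, b), s(s(pair(c, c)))), k(pair(pair(a, pair(c, a)), s(s(a))), pair(b, c))))), b)   [R3 at 1.2.1.1.1]
3. k(pair(pair(a, b), k(pair(pair(a, s(pair(a, b))), s(s(pair(a, c)))), k(pair(pair(a, b), s(s(pair(c, c)))), k(pair(pair(a, pair(c, a)), s(s(a))), pair(b, c))))), b)  →  k(pair(pair(a, b), s(pair(a, b))), b)   [R3 at 1.2]
4. k(pair(pair(a, b), s(pair(a, b))), b)  →  b   [R3 at ε]

b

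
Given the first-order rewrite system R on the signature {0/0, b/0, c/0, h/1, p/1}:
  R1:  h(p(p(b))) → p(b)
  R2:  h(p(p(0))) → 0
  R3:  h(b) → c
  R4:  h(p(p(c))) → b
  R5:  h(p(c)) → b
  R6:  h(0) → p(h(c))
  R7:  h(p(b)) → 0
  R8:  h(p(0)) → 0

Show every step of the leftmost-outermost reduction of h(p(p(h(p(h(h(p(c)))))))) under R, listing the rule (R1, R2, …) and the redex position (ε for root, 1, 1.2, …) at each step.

p(b)

1. h(p(p(h(p(h(h(p(c))))))))  →  h(p(p(h(p(h(b))))))   [R5 at 1.1.1.1.1.1]
2. h(p(p(h(p(h(b))))))  →  h(p(p(h(p(c)))))   [R3 at 1.1.1.1.1]
3. h(p(p(h(p(c)))))  →  h(p(p(b)))   [R5 at 1.1.1]
4. h(p(p(b)))  →  p(b)   [R1 at ε]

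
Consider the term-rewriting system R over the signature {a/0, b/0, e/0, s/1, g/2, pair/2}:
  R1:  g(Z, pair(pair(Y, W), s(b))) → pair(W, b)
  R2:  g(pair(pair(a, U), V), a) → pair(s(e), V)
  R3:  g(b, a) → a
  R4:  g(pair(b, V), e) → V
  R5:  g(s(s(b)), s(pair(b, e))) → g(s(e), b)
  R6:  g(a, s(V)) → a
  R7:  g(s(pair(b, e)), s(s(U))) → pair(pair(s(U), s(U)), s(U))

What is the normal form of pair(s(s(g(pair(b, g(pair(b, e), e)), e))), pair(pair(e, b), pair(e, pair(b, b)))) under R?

1. pair(s(s(g(pair(b, g(pair(b, e), e)), e))), pair(pair(e, b), pair(e, pair(b, b))))  →  pair(s(s(g(pair(b, e), e))), pair(pair(e, b), pair(e, pair(b, b))))   [R4 at 1.1.1]
2. pair(s(s(g(pair(b, e), e))), pair(pair(e, b), pair(e, pair(b, b))))  →  pair(s(s(e)), pair(pair(e, b), pair(e, pair(b, b))))   [R4 at 1.1.1]

pair(s(s(e)), pair(pair(e, b), pair(e, pair(b, b))))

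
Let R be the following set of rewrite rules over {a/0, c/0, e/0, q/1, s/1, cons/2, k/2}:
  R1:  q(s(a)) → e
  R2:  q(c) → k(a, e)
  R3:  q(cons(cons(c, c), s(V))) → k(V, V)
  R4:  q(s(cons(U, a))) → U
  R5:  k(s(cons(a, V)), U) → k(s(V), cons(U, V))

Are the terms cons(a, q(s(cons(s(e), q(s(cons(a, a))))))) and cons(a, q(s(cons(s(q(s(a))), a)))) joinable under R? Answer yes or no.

yes — NF(t₁) = cons(a, s(e)), NF(t₂) = cons(a, s(e))

Reduce t₁ = cons(a, q(s(cons(s(e), q(s(cons(a, a))))))):
1. cons(a, q(s(cons(s(e), q(s(cons(a, a)))))))  →  cons(a, q(s(cons(s(e), a))))   [R4 at 2.1.1.2]
2. cons(a, q(s(cons(s(e), a))))  →  cons(a, s(e))   [R4 at 2]

Reduce t₂ = cons(a, q(s(cons(s(q(s(a))), a)))):
1. cons(a, q(s(cons(s(q(s(a))), a))))  →  cons(a, s(q(s(a))))   [R4 at 2]
2. cons(a, s(q(s(a))))  →  cons(a, s(e))   [R1 at 2.1]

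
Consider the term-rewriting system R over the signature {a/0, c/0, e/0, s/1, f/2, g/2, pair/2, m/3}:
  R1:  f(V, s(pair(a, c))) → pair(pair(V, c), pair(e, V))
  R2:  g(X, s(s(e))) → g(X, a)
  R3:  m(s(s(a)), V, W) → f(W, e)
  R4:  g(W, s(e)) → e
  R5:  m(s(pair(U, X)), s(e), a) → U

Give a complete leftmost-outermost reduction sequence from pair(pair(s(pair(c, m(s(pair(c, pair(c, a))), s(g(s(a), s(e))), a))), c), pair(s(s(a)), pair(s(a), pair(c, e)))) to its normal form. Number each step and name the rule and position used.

pair(pair(s(pair(c, c)), c), pair(s(s(a)), pair(s(a), pair(c, e))))

1. pair(pair(s(pair(c, m(s(pair(c, pair(c, a))), s(g(s(a), s(e))), a))), c), pair(s(s(a)), pair(s(a), pair(c, e))))  →  pair(pair(s(pair(c, m(s(pair(c, pair(c, a))), s(e), a))), c), pair(s(s(a)), pair(s(a), pair(c, e))))   [R4 at 1.1.1.2.2.1]
2. pair(pair(s(pair(c, m(s(pair(c, pair(c, a))), s(e), a))), c), pair(s(s(a)), pair(s(a), pair(c, e))))  →  pair(pair(s(pair(c, c)), c), pair(s(s(a)), pair(s(a), pair(c, e))))   [R5 at 1.1.1.2]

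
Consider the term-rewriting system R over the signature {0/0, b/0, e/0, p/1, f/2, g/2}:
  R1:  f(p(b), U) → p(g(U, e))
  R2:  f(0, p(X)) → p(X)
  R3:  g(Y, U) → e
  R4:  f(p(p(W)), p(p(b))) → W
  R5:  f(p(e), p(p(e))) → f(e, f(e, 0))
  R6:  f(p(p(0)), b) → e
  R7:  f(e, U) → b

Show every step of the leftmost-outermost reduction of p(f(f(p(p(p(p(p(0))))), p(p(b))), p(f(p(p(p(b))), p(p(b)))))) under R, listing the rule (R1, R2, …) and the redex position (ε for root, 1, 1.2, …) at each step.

p(p(0))

1. p(f(f(p(p(p(p(p(0))))), p(p(b))), p(f(p(p(p(b))), p(p(b))))))  →  p(f(p(p(p(0))), p(f(p(p(p(b))), p(p(b))))))   [R4 at 1.1]
2. p(f(p(p(p(0))), p(f(p(p(p(b))), p(p(b))))))  →  p(f(p(p(p(0))), p(p(b))))   [R4 at 1.2.1]
3. p(f(p(p(p(0))), p(p(b))))  →  p(p(0))   [R4 at 1]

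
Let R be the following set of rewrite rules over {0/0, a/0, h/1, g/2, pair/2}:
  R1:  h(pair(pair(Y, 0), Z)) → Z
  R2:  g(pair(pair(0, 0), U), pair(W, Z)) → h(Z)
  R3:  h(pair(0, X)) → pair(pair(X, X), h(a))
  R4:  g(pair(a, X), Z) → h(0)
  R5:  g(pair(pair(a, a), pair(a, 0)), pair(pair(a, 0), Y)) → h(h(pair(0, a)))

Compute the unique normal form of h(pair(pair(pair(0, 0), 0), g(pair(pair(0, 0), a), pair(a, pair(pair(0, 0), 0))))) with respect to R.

0

1. h(pair(pair(pair(0, 0), 0), g(pair(pair(0, 0), a), pair(a, pair(pair(0, 0), 0)))))  →  g(pair(pair(0, 0), a), pair(a, pair(pair(0, 0), 0)))   [R1 at ε]
2. g(pair(pair(0, 0), a), pair(a, pair(pair(0, 0), 0)))  →  h(pair(pair(0, 0), 0))   [R2 at ε]
3. h(pair(pair(0, 0), 0))  →  0   [R1 at ε]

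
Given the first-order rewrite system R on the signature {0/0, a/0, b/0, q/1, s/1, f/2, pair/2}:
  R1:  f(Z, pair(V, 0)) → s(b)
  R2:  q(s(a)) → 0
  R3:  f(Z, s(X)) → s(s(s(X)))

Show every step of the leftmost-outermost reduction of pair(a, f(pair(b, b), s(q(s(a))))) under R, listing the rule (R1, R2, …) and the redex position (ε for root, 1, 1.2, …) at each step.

1. pair(a, f(pair(b, b), s(q(s(a)))))  →  pair(a, s(s(s(q(s(a))))))   [R3 at 2]
2. pair(a, s(s(s(q(s(a))))))  →  pair(a, s(s(s(0))))   [R2 at 2.1.1.1]

pair(a, s(s(s(0))))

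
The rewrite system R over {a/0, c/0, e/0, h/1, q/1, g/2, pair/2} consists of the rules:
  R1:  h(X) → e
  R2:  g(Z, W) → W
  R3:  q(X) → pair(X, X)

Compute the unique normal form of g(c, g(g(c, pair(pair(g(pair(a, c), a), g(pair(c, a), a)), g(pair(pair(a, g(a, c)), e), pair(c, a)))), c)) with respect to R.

c

1. g(c, g(g(c, pair(pair(g(pair(a, c), a), g(pair(c, a), a)), g(pair(pair(a, g(a, c)), e), pair(c, a)))), c))  →  g(g(c, pair(pair(g(pair(a, c), a), g(pair(c, a), a)), g(pair(pair(a, g(a, c)), e), pair(c, a)))), c)   [R2 at ε]
2. g(g(c, pair(pair(g(pair(a, c), a), g(pair(c, a), a)), g(pair(pair(a, g(a, c)), e), pair(c, a)))), c)  →  c   [R2 at ε]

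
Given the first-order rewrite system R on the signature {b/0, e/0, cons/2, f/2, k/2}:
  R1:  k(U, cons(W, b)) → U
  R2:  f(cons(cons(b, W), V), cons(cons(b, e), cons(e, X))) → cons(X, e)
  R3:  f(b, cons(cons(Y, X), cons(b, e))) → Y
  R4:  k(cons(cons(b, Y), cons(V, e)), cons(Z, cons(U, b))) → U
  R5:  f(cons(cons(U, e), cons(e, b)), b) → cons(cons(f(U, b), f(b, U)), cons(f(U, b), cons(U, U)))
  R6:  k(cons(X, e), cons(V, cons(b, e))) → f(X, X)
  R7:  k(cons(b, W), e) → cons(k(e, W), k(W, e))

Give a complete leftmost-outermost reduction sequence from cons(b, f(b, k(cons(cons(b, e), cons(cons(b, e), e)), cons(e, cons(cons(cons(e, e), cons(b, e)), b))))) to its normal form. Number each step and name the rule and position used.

1. cons(b, f(b, k(cons(cons(b, e), cons(cons(b, e), e)), cons(e, cons(cons(cons(e, e), cons(b, e)), b)))))  →  cons(b, f(b, cons(cons(e, e), cons(b, e))))   [R4 at 2.2]
2. cons(b, f(b, cons(cons(e, e), cons(b, e))))  →  cons(b, e)   [R3 at 2]

cons(b, e)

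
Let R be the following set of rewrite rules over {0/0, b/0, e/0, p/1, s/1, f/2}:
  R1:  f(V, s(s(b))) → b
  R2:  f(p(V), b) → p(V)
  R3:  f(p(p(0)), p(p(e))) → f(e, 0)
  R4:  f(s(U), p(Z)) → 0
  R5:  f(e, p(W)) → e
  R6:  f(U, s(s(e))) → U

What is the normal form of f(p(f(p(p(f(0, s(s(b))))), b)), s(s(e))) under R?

1. f(p(f(p(p(f(0, s(s(b))))), b)), s(s(e)))  →  p(f(p(p(f(0, s(s(b))))), b))   [R6 at ε]
2. p(f(p(p(f(0, s(s(b))))), b))  →  p(p(p(f(0, s(s(b))))))   [R2 at 1]
3. p(p(p(f(0, s(s(b))))))  →  p(p(p(b)))   [R1 at 1.1.1]

p(p(p(b)))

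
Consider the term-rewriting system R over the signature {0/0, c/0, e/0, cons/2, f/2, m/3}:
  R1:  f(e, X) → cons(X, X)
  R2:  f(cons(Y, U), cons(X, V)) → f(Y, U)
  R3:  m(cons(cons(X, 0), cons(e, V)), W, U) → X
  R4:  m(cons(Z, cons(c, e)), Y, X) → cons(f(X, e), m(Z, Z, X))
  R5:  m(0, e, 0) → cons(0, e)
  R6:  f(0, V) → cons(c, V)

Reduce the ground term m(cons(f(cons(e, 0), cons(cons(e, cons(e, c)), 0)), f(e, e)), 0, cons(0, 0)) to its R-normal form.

1. m(cons(f(cons(e, 0), cons(cons(e, cons(e, c)), 0)), f(e, e)), 0, cons(0, 0))  →  m(cons(f(e, 0), f(e, e)), 0, cons(0, 0))   [R2 at 1.1]
2. m(cons(f(e, 0), f(e, e)), 0, cons(0, 0))  →  m(cons(cons(0, 0), f(e, e)), 0, cons(0, 0))   [R1 at 1.1]
3. m(cons(cons(0, 0), f(e, e)), 0, cons(0, 0))  →  m(cons(cons(0, 0), cons(e, e)), 0, cons(0, 0))   [R1 at 1.2]
4. m(cons(cons(0, 0), cons(e, e)), 0, cons(0, 0))  →  0   [R3 at ε]

0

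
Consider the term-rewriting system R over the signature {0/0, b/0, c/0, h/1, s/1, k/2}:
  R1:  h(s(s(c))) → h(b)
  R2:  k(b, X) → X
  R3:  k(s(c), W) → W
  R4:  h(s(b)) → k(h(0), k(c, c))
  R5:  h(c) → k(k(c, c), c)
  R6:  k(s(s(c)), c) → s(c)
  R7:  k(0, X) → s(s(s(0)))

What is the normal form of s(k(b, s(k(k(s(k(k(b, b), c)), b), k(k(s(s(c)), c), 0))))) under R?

1. s(k(b, s(k(k(s(k(k(b, b), c)), b), k(k(s(s(c)), c), 0)))))  →  s(s(k(k(s(k(k(b, b), c)), b), k(k(s(s(c)), c), 0))))   [R2 at 1]
2. s(s(k(k(s(k(k(b, b), c)), b), k(k(s(s(c)), c), 0))))  →  s(s(k(k(s(k(b, c)), b), k(k(s(s(c)), c), 0))))   [R2 at 1.1.1.1.1.1]
3. s(s(k(k(s(k(b, c)), b), k(k(s(s(c)), c), 0))))  →  s(s(k(k(s(c), b), k(k(s(s(c)), c), 0))))   [R2 at 1.1.1.1.1]
4. s(s(k(k(s(c), b), k(k(s(s(c)), c), 0))))  →  s(s(k(b, k(k(s(s(c)), c), 0))))   [R3 at 1.1.1]
5. s(s(k(b, k(k(s(s(c)), c), 0))))  →  s(s(k(k(s(s(c)), c), 0)))   [R2 at 1.1]
6. s(s(k(k(s(s(c)), c), 0)))  →  s(s(k(s(c), 0)))   [R6 at 1.1.1]
7. s(s(k(s(c), 0)))  →  s(s(0))   [R3 at 1.1]

s(s(0))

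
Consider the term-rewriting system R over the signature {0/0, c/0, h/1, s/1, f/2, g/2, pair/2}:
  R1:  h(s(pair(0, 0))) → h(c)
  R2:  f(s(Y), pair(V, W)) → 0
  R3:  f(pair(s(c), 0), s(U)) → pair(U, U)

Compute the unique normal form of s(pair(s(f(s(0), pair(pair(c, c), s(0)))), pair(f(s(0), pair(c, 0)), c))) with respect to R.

s(pair(s(0), pair(0, c)))

1. s(pair(s(f(s(0), pair(pair(c, c), s(0)))), pair(f(s(0), pair(c, 0)), c)))  →  s(pair(s(0), pair(f(s(0), pair(c, 0)), c)))   [R2 at 1.1.1]
2. s(pair(s(0), pair(f(s(0), pair(c, 0)), c)))  →  s(pair(s(0), pair(0, c)))   [R2 at 1.2.1]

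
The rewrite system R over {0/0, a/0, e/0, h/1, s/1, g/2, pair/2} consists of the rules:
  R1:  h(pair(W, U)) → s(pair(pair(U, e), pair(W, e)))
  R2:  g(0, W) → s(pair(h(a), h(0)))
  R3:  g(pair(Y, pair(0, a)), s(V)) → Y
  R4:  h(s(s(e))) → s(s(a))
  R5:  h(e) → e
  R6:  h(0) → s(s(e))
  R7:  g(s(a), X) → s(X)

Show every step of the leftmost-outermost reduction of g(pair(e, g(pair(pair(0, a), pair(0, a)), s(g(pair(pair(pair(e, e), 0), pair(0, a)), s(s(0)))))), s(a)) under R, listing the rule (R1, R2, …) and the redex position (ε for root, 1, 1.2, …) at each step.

e

1. g(pair(e, g(pair(pair(0, a), pair(0, a)), s(g(pair(pair(pair(e, e), 0), pair(0, a)), s(s(0)))))), s(a))  →  g(pair(e, pair(0, a)), s(a))   [R3 at 1.2]
2. g(pair(e, pair(0, a)), s(a))  →  e   [R3 at ε]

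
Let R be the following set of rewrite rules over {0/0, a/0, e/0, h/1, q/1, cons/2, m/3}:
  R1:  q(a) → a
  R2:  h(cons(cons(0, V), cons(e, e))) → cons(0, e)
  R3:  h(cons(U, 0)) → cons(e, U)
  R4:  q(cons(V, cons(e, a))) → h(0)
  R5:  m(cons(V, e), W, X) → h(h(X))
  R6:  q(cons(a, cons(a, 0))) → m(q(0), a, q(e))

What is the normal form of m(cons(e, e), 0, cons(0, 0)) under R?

1. m(cons(e, e), 0, cons(0, 0))  →  h(h(cons(0, 0)))   [R5 at ε]
2. h(h(cons(0, 0)))  →  h(cons(e, 0))   [R3 at 1]
3. h(cons(e, 0))  →  cons(e, e)   [R3 at ε]

cons(e, e)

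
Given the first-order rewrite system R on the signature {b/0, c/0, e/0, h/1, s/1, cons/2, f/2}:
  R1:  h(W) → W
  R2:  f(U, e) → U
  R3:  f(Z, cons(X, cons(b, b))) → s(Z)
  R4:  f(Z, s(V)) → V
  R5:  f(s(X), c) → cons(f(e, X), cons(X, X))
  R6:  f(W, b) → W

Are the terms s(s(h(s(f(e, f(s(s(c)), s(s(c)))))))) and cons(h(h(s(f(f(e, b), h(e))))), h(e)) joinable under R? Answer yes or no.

no — NF(t₁) = s(s(s(c))), NF(t₂) = cons(s(e), e)

Reduce t₁ = s(s(h(s(f(e, f(s(s(c)), s(s(c)))))))):
1. s(s(h(s(f(e, f(s(s(c)), s(s(c))))))))  →  s(s(s(f(e, f(s(s(c)), s(s(c)))))))   [R1 at 1.1]
2. s(s(s(f(e, f(s(s(c)), s(s(c)))))))  →  s(s(s(f(e, s(c)))))   [R4 at 1.1.1.2]
3. s(s(s(f(e, s(c)))))  →  s(s(s(c)))   [R4 at 1.1.1]

Reduce t₂ = cons(h(h(s(f(f(e, b), h(e))))), h(e)):
1. cons(h(h(s(f(f(e, b), h(e))))), h(e))  →  cons(h(s(f(f(e, b), h(e)))), h(e))   [R1 at 1]
2. cons(h(s(f(f(e, b), h(e)))), h(e))  →  cons(s(f(f(e, b), h(e))), h(e))   [R1 at 1]
3. cons(s(f(f(e, b), h(e))), h(e))  →  cons(s(f(e, h(e))), h(e))   [R6 at 1.1.1]
4. cons(s(f(e, h(e))), h(e))  →  cons(s(f(e, e)), h(e))   [R1 at 1.1.2]
5. cons(s(f(e, e)), h(e))  →  cons(s(e), h(e))   [R2 at 1.1]
6. cons(s(e), h(e))  →  cons(s(e), e)   [R1 at 2]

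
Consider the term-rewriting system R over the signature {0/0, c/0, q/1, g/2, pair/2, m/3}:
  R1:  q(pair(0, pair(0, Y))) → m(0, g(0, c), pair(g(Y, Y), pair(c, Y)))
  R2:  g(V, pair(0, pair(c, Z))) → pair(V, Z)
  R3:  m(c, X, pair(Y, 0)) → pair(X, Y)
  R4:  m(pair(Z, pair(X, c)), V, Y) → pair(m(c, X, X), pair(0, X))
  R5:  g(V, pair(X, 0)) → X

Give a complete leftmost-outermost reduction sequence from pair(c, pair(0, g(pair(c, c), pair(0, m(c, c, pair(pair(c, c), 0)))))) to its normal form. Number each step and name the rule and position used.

pair(c, pair(0, pair(pair(c, c), pair(c, c))))

1. pair(c, pair(0, g(pair(c, c), pair(0, m(c, c, pair(pair(c, c), 0))))))  →  pair(c, pair(0, g(pair(c, c), pair(0, pair(c, pair(c, c))))))   [R3 at 2.2.2.2]
2. pair(c, pair(0, g(pair(c, c), pair(0, pair(c, pair(c, c))))))  →  pair(c, pair(0, pair(pair(c, c), pair(c, c))))   [R2 at 2.2]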